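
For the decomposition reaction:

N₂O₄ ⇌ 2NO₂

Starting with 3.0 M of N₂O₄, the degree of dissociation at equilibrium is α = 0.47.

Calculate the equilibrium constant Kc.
K_c = 5.0015

x = α·[A]₀ = 0.47 × 3.0 = 1.41 M dissociated.
At eq: [N₂O₄] = 3.0 − 1.41 = 1.59 M; [NO₂] = 2x = 2.82 M.
Kc = [NO₂]²/[N₂O₄] = (2.82)²/1.59 = 5.002.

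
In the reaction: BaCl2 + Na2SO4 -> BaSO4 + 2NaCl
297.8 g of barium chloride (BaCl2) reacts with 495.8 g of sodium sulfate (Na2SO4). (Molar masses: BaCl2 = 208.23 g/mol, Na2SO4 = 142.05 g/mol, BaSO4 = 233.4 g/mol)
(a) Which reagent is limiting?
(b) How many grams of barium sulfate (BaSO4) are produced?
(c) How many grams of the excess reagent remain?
(a) BaCl2, (b) 333.8 g, (c) 292.6 g

Moles of BaCl2 = 297.8 g ÷ 208.23 g/mol = 1.43015 mol
Moles of Na2SO4 = 495.8 g ÷ 142.05 g/mol = 3.49032 mol
Moles ÷ coefficient: BaCl2: 1.43015/1 = 1.43, Na2SO4: 3.49032/1 = 3.49
(a) BaCl2 has the smaller value, so BaCl2 is the limiting reagent.
(b) Moles of BaSO4 = 1.43015 mol BaCl2 × (1/1) = 1.43015 mol; mass = 1.43015 mol × 233.4 g/mol = 333.8 g
(c) Na2SO4 consumed = 1.43015 × (1/1) = 1.43015 mol; remaining = 3.49032 − 1.43015 = 2.06017 mol; mass = 2.06017 mol × 142.05 g/mol = 292.6 g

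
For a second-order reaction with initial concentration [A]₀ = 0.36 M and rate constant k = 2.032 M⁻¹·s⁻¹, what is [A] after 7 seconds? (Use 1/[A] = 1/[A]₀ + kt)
0.0588 M

1/[A] = 1/[A]₀ + k·t = 1/0.36 + (2.032)·(7) = 2.7778 + 14.2240 = 17.0018
[A] = 1/17.0018 = 0.0588 M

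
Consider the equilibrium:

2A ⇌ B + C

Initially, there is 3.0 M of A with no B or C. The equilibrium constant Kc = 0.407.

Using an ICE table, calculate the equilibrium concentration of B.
[B] = 0.841 M

ICE: [A] = 3.0 − 2x, [B] = [C] = x.
Kc = x²/(3.0 − 2x)² = 0.407 ⇒ √Kc = x/(3.0 − 2x).
x = √0.407·3.0/(1 + 2√0.407) = 0.63797·3.0/2.2759 = 0.84093.
[B] = x = 0.841 M.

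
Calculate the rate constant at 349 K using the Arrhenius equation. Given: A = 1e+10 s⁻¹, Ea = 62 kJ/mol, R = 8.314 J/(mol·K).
5.25e+00 s⁻¹

k = A·exp(-Ea/(R·T)) = 1e+10·exp(-62000/(8.314·349)) = 1e+10·exp(-21.3676) = 1e+10·5.2500e-10 = 5.25e+00 s⁻¹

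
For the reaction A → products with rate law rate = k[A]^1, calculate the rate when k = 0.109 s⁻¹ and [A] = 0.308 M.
0.03357 M/s

rate = k·[A]^1 = 0.109·(0.308)^1 = 0.109·0.308 = 0.03357 M/s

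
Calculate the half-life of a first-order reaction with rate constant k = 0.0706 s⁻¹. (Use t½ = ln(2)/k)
9.82 s

t½ = ln(2)/k = 0.6931/0.0706 = 9.82 s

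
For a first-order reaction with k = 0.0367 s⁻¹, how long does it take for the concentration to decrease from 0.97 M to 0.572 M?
14.39 s

From ln[A] = ln[A]₀ - k·t: t = ln([A]₀/[A])/k = ln(0.97/0.572)/0.0367 = ln(1.6958)/0.0367 = 0.5282/0.0367 = 14.39 s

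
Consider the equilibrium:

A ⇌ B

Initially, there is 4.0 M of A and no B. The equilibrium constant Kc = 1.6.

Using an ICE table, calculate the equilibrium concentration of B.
[B] = 2.462 M

ICE: [A] = 4.0 − x, [B] = x.
Kc = x/(4.0 − x) = 1.6 ⇒ x = 1.6·4.0/(1 + 1.6) = 6.4/2.6 = 2.462.
[B] = x = 2.462 M.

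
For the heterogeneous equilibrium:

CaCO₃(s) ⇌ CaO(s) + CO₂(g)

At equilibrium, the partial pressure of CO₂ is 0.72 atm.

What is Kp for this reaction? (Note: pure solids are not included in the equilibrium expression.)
K_p = 0.72

Solids (CaCO₃, CaO) have activity 1 and are excluded.
Kp = P(CO₂) = 0.72.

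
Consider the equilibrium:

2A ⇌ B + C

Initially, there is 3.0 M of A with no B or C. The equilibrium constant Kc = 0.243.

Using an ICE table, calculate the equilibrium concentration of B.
[B] = 0.745 M

ICE: [A] = 3.0 − 2x, [B] = [C] = x.
Kc = x²/(3.0 − 2x)² = 0.243 ⇒ √Kc = x/(3.0 − 2x).
x = √0.243·3.0/(1 + 2√0.243) = 0.49295·3.0/1.9859 = 0.74468.
[B] = x = 0.745 M.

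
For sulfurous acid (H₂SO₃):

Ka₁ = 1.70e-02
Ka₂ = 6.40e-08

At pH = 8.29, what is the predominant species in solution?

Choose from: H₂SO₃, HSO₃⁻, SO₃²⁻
SO₃²⁻

pKa1 = 1.77, pKa2 = 7.19. Each pKa is the crossover between adjacent species; pH = 8.29 lies in the region where SO₃²⁻ predominates.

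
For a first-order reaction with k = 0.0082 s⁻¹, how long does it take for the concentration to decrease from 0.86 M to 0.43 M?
84.53 s

From ln[A] = ln[A]₀ - k·t: t = ln([A]₀/[A])/k = ln(0.86/0.43)/0.0082 = ln(2.0000)/0.0082 = 0.6931/0.0082 = 84.53 s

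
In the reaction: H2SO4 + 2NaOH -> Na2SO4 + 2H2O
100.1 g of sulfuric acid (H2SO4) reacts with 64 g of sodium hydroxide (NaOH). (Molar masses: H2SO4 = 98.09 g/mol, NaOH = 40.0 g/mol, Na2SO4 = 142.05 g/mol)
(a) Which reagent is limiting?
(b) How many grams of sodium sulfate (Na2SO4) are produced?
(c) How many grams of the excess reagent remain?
(a) NaOH, (b) 113.6 g, (c) 21.63 g

Moles of H2SO4 = 100.1 g ÷ 98.09 g/mol = 1.02049 mol
Moles of NaOH = 64 g ÷ 40.0 g/mol = 1.6 mol
Moles ÷ coefficient: H2SO4: 1.02049/1 = 1.02, NaOH: 1.6/2 = 0.8
(a) NaOH has the smaller value, so NaOH is the limiting reagent.
(b) Moles of Na2SO4 = 1.6 mol NaOH × (1/2) = 0.8 mol; mass = 0.8 mol × 142.05 g/mol = 113.6 g
(c) H2SO4 consumed = 1.6 × (1/2) = 0.8 mol; remaining = 1.02049 − 0.8 = 0.220491 mol; mass = 0.220491 mol × 98.09 g/mol = 21.63 g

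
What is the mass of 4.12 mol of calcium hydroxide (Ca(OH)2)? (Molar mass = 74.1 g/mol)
Mass = 4.12 mol × 74.1 g/mol = 305.3 g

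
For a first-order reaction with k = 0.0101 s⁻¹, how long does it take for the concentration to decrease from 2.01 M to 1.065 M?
62.89 s

From ln[A] = ln[A]₀ - k·t: t = ln([A]₀/[A])/k = ln(2.01/1.065)/0.0101 = ln(1.8873)/0.0101 = 0.6352/0.0101 = 62.89 s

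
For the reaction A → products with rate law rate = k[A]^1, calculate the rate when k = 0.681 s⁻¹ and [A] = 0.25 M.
0.1703 M/s

rate = k·[A]^1 = 0.681·(0.25)^1 = 0.681·0.25 = 0.1703 M/s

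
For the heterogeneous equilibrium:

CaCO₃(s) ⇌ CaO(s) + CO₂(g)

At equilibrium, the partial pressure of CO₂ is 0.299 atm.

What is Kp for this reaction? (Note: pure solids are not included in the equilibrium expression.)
K_p = 0.299

Solids (CaCO₃, CaO) have activity 1 and are excluded.
Kp = P(CO₂) = 0.299.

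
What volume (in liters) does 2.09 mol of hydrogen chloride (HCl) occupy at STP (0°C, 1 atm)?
At STP, 1 mol of gas occupies 22.4 L
Volume = 2.09 mol × 22.4 L/mol = 46.82 L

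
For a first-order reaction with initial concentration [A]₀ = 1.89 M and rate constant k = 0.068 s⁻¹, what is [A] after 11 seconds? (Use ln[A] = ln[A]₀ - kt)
0.8946 M

ln[A] = ln[A]₀ - k·t = ln(1.89) - (0.068)·(11) = 0.6366 - 0.7480 = -0.1114
[A] = e^(-0.1114) = 0.8946 M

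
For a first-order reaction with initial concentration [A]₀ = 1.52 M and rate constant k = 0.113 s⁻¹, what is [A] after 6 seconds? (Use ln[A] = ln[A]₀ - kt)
0.7716 M

ln[A] = ln[A]₀ - k·t = ln(1.52) - (0.113)·(6) = 0.4187 - 0.6780 = -0.2593
[A] = e^(-0.2593) = 0.7716 M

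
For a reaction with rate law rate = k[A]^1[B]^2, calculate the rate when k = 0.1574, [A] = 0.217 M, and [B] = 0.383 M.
0.00501 M/s

rate = k·[A]^1·[B]^2 = 0.1574·(0.217)^1·(0.383)^2 = 0.1574·0.217·0.146689 = 0.00501 M/s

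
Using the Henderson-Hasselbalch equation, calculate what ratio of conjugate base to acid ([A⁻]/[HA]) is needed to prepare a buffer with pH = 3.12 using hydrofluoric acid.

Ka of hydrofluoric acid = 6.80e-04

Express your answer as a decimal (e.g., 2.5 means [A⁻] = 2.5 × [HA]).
[A⁻]/[HA] = 0.896

pKa = −log(6.80e-04) = 3.1675. pH = pKa + log([A⁻]/[HA]). 3.12 = 3.1675 + log(ratio). log(ratio) = 3.12 − 3.1675 = -0.0475. ratio = 10^(-0.0475) = 0.896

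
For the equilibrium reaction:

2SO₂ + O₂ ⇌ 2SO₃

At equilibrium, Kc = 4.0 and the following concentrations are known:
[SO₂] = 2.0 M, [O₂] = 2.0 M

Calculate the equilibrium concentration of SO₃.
[SO₃] = 5.6569 M

Kc = ([SO₃]^2) / ([SO₂]^2 × [O₂]) = 4.0
[SO₃]^2 = Kc · (reactant terms)/(other product terms) = 4.0 · 8 / 1 = 32
[SO₃] = (32)^(1/2) = 5.6569 M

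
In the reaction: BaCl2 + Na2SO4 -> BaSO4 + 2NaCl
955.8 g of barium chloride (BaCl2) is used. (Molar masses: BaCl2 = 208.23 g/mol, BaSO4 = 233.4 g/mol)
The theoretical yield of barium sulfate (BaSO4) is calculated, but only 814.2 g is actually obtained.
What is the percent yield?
Moles of BaCl2 = 955.8 g ÷ 208.23 g/mol = 4.59012 mol
Mole ratio: 1 mol BaSO4 / 1 mol BaCl2
Moles of BaSO4 = 4.59012 × (1/1) = 4.59012 mol
Theoretical yield = 4.59012 mol × 233.4 g/mol = 1071.3 g
Actual yield = 814.2 g
Percent yield = (814.2 / 1071.3) × 100% = 76.0%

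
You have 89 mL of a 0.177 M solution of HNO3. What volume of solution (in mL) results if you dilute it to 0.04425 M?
Using M₁V₁ = M₂V₂:
0.177 × 89 = 0.04425 × V₂
V₂ = (0.177 × 89) / 0.04425 = 356 mL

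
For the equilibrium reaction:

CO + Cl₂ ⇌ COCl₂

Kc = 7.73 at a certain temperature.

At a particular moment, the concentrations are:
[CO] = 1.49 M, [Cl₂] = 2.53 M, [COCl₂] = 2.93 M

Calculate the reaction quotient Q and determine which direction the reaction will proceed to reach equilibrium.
Q = 0.777, Q < K, reaction proceeds forward (toward products)

Q = ([COCl₂]) / ([CO] × [Cl₂])
  = ((2.93)) / ((1.49)·(2.53)) = 2.93/3.7697 = 0.7773
Since Q = 0.7773 < Kc = 7.73, the reaction proceeds forward (toward products) to reach equilibrium.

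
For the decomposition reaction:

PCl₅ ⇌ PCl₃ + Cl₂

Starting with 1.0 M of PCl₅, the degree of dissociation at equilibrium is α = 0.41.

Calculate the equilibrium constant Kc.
K_c = 0.2849

x = α·[A]₀ = 0.41 × 1.0 = 0.41 M dissociated.
At eq: [PCl₅] = 1.0 − 0.41 = 0.59 M; [PCl₃] = [Cl₂] = x = 0.41 M.
Kc = [PCl₃][Cl₂]/[PCl₅] = (0.41)²/0.59 = 0.2849.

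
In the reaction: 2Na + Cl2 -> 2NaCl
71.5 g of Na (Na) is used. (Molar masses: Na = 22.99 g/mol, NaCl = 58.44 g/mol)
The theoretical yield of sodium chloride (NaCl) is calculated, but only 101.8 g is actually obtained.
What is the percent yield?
Moles of Na = 71.5 g ÷ 22.99 g/mol = 3.11005 mol
Mole ratio: 2 mol NaCl / 2 mol Na
Moles of NaCl = 3.11005 × (2/2) = 3.11005 mol
Theoretical yield = 3.11005 mol × 58.44 g/mol = 181.75 g
Actual yield = 101.8 g
Percent yield = (101.8 / 181.75) × 100% = 56.0%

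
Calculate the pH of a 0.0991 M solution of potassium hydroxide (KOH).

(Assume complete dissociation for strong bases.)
pH = 13.00

[OH⁻] = 0.0991 M for strong base. pOH = -log[OH⁻] = 1.00, pH = 14 - pOH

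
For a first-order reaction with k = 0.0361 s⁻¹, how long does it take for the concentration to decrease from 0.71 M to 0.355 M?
19.20 s

From ln[A] = ln[A]₀ - k·t: t = ln([A]₀/[A])/k = ln(0.71/0.355)/0.0361 = ln(2.0000)/0.0361 = 0.6931/0.0361 = 19.20 s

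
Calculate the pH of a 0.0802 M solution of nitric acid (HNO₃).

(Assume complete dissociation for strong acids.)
pH = 1.10

[H⁺] = 0.0802 M for strong acid. pH = -log[H⁺] = -log(0.0802)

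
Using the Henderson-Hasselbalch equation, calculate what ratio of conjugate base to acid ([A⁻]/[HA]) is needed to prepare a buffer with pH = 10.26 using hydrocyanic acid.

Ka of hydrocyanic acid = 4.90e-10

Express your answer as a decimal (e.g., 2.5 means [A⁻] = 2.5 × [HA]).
[A⁻]/[HA] = 8.917

pKa = −log(4.90e-10) = 9.3098. pH = pKa + log([A⁻]/[HA]). 10.26 = 9.3098 + log(ratio). log(ratio) = 10.26 − 9.3098 = 0.9502. ratio = 10^(0.9502) = 8.917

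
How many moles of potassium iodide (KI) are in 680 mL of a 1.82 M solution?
Moles = Molarity × Volume (L)
Moles = 1.82 M × 0.68 L = 1.238 mol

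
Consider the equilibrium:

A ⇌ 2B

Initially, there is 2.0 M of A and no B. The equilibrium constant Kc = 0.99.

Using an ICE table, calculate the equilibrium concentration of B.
[B] = 1.181 M

ICE: [A] = 2.0 − x, [B] = 2x.
Kc = (2x)²/(2.0 − x) = 0.99 ⇒ 4x² + 0.99x − 1.98 = 0.
x = (−0.99 + √(0.99² + 4·4·1.98))/(2·4) = (−0.99 + √32.66)/8 = 0.59061.
[B] = 2x = 1.181 M.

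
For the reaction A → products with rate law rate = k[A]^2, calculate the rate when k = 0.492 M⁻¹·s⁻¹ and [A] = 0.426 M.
0.08929 M/s

rate = k·[A]^2 = 0.492·(0.426)^2 = 0.492·0.181476 = 0.08929 M/s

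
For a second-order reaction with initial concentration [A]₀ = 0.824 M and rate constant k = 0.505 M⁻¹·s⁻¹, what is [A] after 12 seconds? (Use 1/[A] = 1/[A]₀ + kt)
0.1375 M

1/[A] = 1/[A]₀ + k·t = 1/0.824 + (0.505)·(12) = 1.2136 + 6.0600 = 7.2736
[A] = 1/7.2736 = 0.1375 M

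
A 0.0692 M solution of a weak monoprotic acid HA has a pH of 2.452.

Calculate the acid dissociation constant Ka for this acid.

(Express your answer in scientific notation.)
K_a = 1.90e-04

[H⁺] = 10^(−pH) = 10^(−2.452) = 3.532e-03 M. For HA ⇌ H⁺ + A⁻, Ka = x²/(C − x) = (3.532e-03)²/(0.0692 − 3.532e-03) = 1.90e-04.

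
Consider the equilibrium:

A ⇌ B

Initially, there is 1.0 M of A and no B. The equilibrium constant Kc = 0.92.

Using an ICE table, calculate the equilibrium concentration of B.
[B] = 0.479 M

ICE: [A] = 1.0 − x, [B] = x.
Kc = x/(1.0 − x) = 0.92 ⇒ x = 0.92·1.0/(1 + 0.92) = 0.92/1.92 = 0.4792.
[B] = x = 0.479 M.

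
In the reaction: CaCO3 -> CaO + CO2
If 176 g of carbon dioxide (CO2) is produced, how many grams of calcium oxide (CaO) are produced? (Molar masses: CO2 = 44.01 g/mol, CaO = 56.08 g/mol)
Moles of CO2 = 176 g ÷ 44.01 g/mol = 3.99909 mol
Mole ratio: 1 mol CaO / 1 mol CO2
Moles of CaO = 3.99909 × (1/1) = 3.99909 mol
Mass of CaO = 3.99909 mol × 56.08 g/mol = 224.3 g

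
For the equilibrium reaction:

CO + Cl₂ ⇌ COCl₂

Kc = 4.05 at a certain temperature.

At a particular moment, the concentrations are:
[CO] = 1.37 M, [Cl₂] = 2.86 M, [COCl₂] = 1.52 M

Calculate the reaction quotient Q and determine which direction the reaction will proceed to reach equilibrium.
Q = 0.388, Q < K, reaction proceeds forward (toward products)

Q = ([COCl₂]) / ([CO] × [Cl₂])
  = ((1.52)) / ((1.37)·(2.86)) = 1.52/3.9182 = 0.3879
Since Q = 0.3879 < Kc = 4.05, the reaction proceeds forward (toward products) to reach equilibrium.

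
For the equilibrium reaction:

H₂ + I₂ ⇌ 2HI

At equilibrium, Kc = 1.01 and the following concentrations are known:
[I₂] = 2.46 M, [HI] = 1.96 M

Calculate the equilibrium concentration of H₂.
[H₂] = 1.5462 M

Kc = ([HI]^2) / ([H₂] × [I₂]) = 1.01
[H₂]^1 = (product terms)/(Kc · other reactant terms) = 3.8416 / (1.01 · 2.46) = 1.5462
[H₂] = 1.5462 M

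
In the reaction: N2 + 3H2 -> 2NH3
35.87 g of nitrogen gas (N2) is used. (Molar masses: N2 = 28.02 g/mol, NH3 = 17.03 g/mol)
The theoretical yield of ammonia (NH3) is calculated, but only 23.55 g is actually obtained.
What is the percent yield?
Moles of N2 = 35.87 g ÷ 28.02 g/mol = 1.28016 mol
Mole ratio: 2 mol NH3 / 1 mol N2
Moles of NH3 = 1.28016 × (2/1) = 2.56031 mol
Theoretical yield = 2.56031 mol × 17.03 g/mol = 43.602 g
Actual yield = 23.55 g
Percent yield = (23.55 / 43.602) × 100% = 54.0%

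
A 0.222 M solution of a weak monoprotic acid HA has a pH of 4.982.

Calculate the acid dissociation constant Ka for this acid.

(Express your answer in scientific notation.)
K_a = 4.89e-10

[H⁺] = 10^(−pH) = 10^(−4.982) = 1.042e-05 M. For HA ⇌ H⁺ + A⁻, Ka = x²/(C − x) = (1.042e-05)²/(0.222 − 1.042e-05) = 4.89e-10.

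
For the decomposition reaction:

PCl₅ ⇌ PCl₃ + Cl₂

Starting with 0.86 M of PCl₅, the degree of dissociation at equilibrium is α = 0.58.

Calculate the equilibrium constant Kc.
K_c = 0.6888

x = α·[A]₀ = 0.58 × 0.86 = 0.4988 M dissociated.
At eq: [PCl₅] = 0.86 − 0.4988 = 0.3612 M; [PCl₃] = [Cl₂] = x = 0.4988 M.
Kc = [PCl₃][Cl₂]/[PCl₅] = (0.4988)²/0.3612 = 0.6888.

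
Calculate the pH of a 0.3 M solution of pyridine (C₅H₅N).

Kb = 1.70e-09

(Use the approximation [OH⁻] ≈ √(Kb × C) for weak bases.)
pH = 9.35

[OH⁻] = √(Kb × C) = √(1.70e-09 × 0.3) = 2.2583e-05. pOH = 4.65, pH = 14 - pOH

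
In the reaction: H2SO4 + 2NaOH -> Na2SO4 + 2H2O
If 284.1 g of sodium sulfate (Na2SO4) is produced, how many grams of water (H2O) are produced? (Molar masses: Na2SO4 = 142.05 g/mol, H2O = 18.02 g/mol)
Moles of Na2SO4 = 284.1 g ÷ 142.05 g/mol = 2 mol
Mole ratio: 2 mol H2O / 1 mol Na2SO4
Moles of H2O = 2 × (2/1) = 4 mol
Mass of H2O = 4 mol × 18.02 g/mol = 72.08 g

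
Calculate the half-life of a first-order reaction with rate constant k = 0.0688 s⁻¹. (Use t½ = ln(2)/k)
10.07 s

t½ = ln(2)/k = 0.6931/0.0688 = 10.07 s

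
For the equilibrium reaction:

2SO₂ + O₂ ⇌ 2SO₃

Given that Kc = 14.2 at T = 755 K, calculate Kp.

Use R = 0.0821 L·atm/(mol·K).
K_p = 0.2291

Δn = (moles gaseous products) − (moles gaseous reactants) = -1
T = 755 K; RT = 0.0821 × 755 = 61.9855
Kp = Kc·(RT)^Δn = 14.2 × (61.9855)^-1 = 14.2 × 0.0161328 = 0.2291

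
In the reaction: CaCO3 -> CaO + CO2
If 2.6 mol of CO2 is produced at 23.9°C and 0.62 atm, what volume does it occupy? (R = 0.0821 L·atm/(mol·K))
T = 23.9°C + 273.15 = 297.05 K
V = nRT/P = (2.6 × 0.0821 × 297.05) / 0.62
V = 102.27 L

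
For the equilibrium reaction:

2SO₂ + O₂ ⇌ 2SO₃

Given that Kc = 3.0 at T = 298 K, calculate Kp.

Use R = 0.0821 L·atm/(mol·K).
K_p = 0.1226

Δn = (moles gaseous products) − (moles gaseous reactants) = -1
T = 298 K; RT = 0.0821 × 298 = 24.4658
Kp = Kc·(RT)^Δn = 3.0 × (24.4658)^-1 = 3.0 × 0.0408734 = 0.1226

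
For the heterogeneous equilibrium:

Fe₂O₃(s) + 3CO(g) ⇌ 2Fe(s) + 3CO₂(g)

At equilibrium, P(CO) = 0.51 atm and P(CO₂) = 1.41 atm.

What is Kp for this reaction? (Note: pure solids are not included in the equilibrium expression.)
K_p = 21.132

Solids (Fe₂O₃, Fe) are excluded.
Kp = P(CO₂)³/P(CO)³ = (1.41)³/(0.51)³ = 2.803/0.1327 = 21.132.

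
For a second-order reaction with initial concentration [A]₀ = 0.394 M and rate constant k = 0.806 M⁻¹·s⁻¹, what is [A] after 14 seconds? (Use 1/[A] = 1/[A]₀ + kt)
0.0723 M

1/[A] = 1/[A]₀ + k·t = 1/0.394 + (0.806)·(14) = 2.5381 + 11.2840 = 13.8221
[A] = 1/13.8221 = 0.0723 M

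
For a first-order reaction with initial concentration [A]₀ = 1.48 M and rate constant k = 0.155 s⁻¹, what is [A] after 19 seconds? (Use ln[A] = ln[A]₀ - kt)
0.0779 M

ln[A] = ln[A]₀ - k·t = ln(1.48) - (0.155)·(19) = 0.3920 - 2.9450 = -2.5530
[A] = e^(-2.5530) = 0.0779 M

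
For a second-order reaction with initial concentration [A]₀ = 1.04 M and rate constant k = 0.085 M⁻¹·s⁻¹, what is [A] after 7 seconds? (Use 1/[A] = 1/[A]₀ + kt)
0.6425 M

1/[A] = 1/[A]₀ + k·t = 1/1.04 + (0.085)·(7) = 0.9615 + 0.5950 = 1.5565
[A] = 1/1.5565 = 0.6425 M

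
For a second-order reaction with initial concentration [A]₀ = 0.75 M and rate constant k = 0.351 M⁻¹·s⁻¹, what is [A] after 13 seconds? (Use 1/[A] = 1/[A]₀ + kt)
0.1696 M

1/[A] = 1/[A]₀ + k·t = 1/0.75 + (0.351)·(13) = 1.3333 + 4.5630 = 5.8963
[A] = 1/5.8963 = 0.1696 M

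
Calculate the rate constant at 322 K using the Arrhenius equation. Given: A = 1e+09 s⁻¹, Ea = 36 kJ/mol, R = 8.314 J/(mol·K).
1.45e+03 s⁻¹

k = A·exp(-Ea/(R·T)) = 1e+09·exp(-36000/(8.314·322)) = 1e+09·exp(-13.4473) = 1e+09·1.4451e-06 = 1.45e+03 s⁻¹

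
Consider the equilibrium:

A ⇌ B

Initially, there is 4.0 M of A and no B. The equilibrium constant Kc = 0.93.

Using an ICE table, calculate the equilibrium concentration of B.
[B] = 1.927 M

ICE: [A] = 4.0 − x, [B] = x.
Kc = x/(4.0 − x) = 0.93 ⇒ x = 0.93·4.0/(1 + 0.93) = 3.72/1.93 = 1.927.
[B] = x = 1.927 M.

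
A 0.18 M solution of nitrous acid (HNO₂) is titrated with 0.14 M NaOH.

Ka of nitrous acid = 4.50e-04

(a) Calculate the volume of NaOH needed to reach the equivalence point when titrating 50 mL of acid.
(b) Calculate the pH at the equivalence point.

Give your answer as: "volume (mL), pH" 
V = 64.3 mL, pH = 8.12

(a) At equivalence: moles acid = moles base.
moles acid = 0.18 × 0.05 = 0.009 mol; V_NaOH = 0.009/0.14 = 0.06429 L = 64.3 mL.
(b) At equivalence, all acid → conjugate base A⁻ at [A⁻] = 0.009/0.1143 = 0.07875 M.
Kb = Kw/Ka = 1.0e-14/4.50e-04 = 2.222e-11; [OH⁻] = √(Kb·[A⁻]) = 1.323e-06; pOH = 5.88; pH = 14 − pOH = 8.12.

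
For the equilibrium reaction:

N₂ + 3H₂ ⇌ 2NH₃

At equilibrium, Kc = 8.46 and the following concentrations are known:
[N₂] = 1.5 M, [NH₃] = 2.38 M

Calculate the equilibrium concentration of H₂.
[H₂] = 0.7642 M

Kc = ([NH₃]^2) / ([N₂] × [H₂]^3) = 8.46
[H₂]^3 = (product terms)/(Kc · other reactant terms) = 5.6644 / (8.46 · 1.5) = 0.44637
[H₂] = (0.44637)^(1/3) = 0.7642 M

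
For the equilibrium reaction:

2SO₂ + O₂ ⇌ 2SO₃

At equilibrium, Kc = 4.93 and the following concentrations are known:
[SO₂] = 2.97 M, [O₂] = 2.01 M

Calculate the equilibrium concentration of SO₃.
[SO₃] = 9.3493 M

Kc = ([SO₃]^2) / ([SO₂]^2 × [O₂]) = 4.93
[SO₃]^2 = Kc · (reactant terms)/(other product terms) = 4.93 · 17.73 / 1 = 87.409
[SO₃] = (87.409)^(1/2) = 9.3493 M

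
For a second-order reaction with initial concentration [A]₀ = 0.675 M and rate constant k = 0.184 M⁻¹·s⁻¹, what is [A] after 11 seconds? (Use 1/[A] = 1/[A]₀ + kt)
0.2853 M

1/[A] = 1/[A]₀ + k·t = 1/0.675 + (0.184)·(11) = 1.4815 + 2.0240 = 3.5055
[A] = 1/3.5055 = 0.2853 M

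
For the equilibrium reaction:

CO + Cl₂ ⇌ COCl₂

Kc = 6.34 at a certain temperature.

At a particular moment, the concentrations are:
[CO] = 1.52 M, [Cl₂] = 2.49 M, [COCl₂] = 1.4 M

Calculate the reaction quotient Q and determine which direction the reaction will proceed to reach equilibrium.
Q = 0.370, Q < K, reaction proceeds forward (toward products)

Q = ([COCl₂]) / ([CO] × [Cl₂])
  = ((1.4)) / ((1.52)·(2.49)) = 1.4/3.7848 = 0.3699
Since Q = 0.3699 < Kc = 6.34, the reaction proceeds forward (toward products) to reach equilibrium.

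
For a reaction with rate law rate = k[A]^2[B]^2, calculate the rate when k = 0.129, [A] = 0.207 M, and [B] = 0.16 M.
0.0001415 M/s

rate = k·[A]^2·[B]^2 = 0.129·(0.207)^2·(0.16)^2 = 0.129·0.042849·0.0256 = 0.0001415 M/s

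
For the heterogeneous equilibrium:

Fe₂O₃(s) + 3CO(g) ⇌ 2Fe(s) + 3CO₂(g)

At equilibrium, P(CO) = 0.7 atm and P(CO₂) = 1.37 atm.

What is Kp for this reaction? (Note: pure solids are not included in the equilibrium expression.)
K_p = 7.497

Solids (Fe₂O₃, Fe) are excluded.
Kp = P(CO₂)³/P(CO)³ = (1.37)³/(0.7)³ = 2.571/0.343 = 7.497.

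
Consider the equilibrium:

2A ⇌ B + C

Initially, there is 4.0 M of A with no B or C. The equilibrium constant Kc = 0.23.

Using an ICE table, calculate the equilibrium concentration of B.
[B] = 0.979 M

ICE: [A] = 4.0 − 2x, [B] = [C] = x.
Kc = x²/(4.0 − 2x)² = 0.23 ⇒ √Kc = x/(4.0 − 2x).
x = √0.23·4.0/(1 + 2√0.23) = 0.47958·4.0/1.9592 = 0.97916.
[B] = x = 0.979 M.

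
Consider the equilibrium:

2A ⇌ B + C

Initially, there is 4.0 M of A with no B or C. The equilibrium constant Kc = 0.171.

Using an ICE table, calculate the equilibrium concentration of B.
[B] = 0.905 M

ICE: [A] = 4.0 − 2x, [B] = [C] = x.
Kc = x²/(4.0 − 2x)² = 0.171 ⇒ √Kc = x/(4.0 − 2x).
x = √0.171·4.0/(1 + 2√0.171) = 0.41352·4.0/1.827 = 0.90533.
[B] = x = 0.905 M.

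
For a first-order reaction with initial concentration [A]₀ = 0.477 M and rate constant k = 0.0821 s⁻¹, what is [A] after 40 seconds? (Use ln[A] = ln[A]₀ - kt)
0.0179 M

ln[A] = ln[A]₀ - k·t = ln(0.477) - (0.0821)·(40) = -0.7402 - 3.2840 = -4.0242
[A] = e^(-4.0242) = 0.0179 M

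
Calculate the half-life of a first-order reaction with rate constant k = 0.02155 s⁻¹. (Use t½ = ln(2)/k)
32.16 s

t½ = ln(2)/k = 0.6931/0.02155 = 32.16 s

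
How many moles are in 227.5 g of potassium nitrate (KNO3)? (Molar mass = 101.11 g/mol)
Moles = 227.5 g ÷ 101.11 g/mol = 2.25 mol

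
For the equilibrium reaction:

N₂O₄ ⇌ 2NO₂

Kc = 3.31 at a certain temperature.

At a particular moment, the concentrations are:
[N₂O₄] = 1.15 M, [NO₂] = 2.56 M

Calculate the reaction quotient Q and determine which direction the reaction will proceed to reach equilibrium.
Q = 5.699, Q > K, reaction proceeds reverse (toward reactants)

Q = ([NO₂]^2) / ([N₂O₄])
  = ((2.56)^2) / ((1.15)) = 6.5536/1.15 = 5.699
Since Q = 5.699 > Kc = 3.31, the reaction proceeds reverse (toward reactants) to reach equilibrium.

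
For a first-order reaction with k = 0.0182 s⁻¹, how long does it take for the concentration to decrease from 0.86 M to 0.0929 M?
122.28 s

From ln[A] = ln[A]₀ - k·t: t = ln([A]₀/[A])/k = ln(0.86/0.0929)/0.0182 = ln(9.2573)/0.0182 = 2.2254/0.0182 = 122.28 s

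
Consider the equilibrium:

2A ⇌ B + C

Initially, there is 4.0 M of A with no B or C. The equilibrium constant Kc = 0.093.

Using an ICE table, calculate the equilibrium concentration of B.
[B] = 0.758 M

ICE: [A] = 4.0 − 2x, [B] = [C] = x.
Kc = x²/(4.0 − 2x)² = 0.093 ⇒ √Kc = x/(4.0 − 2x).
x = √0.093·4.0/(1 + 2√0.093) = 0.30496·4.0/1.6099 = 0.7577.
[B] = x = 0.758 M.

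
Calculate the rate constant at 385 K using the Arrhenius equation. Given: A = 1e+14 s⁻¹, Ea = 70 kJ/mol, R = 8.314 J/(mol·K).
3.18e+04 s⁻¹

k = A·exp(-Ea/(R·T)) = 1e+14·exp(-70000/(8.314·385)) = 1e+14·exp(-21.8689) = 1e+14·3.1802e-10 = 3.18e+04 s⁻¹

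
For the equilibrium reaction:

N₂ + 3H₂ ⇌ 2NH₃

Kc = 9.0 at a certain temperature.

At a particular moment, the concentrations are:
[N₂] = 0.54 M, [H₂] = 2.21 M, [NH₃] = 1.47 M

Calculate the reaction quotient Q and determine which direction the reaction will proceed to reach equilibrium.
Q = 0.371, Q < K, reaction proceeds forward (toward products)

Q = ([NH₃]^2) / ([N₂] × [H₂]^3)
  = ((1.47)^2) / ((0.54)·(2.21)^3) = 2.1609/5.8287 = 0.3707
Since Q = 0.3707 < Kc = 9.0, the reaction proceeds forward (toward products) to reach equilibrium.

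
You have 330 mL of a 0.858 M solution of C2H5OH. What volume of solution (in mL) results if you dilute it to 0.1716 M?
Using M₁V₁ = M₂V₂:
0.858 × 330 = 0.1716 × V₂
V₂ = (0.858 × 330) / 0.1716 = 1650 mL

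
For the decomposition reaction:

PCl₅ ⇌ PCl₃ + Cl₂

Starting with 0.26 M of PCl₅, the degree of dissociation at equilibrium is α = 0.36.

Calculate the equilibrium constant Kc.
K_c = 0.0526

x = α·[A]₀ = 0.36 × 0.26 = 0.0936 M dissociated.
At eq: [PCl₅] = 0.26 − 0.0936 = 0.1664 M; [PCl₃] = [Cl₂] = x = 0.0936 M.
Kc = [PCl₃][Cl₂]/[PCl₅] = (0.0936)²/0.1664 = 0.05265.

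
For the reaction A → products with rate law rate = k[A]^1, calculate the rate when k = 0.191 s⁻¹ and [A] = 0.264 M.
0.05042 M/s

rate = k·[A]^1 = 0.191·(0.264)^1 = 0.191·0.264 = 0.05042 M/s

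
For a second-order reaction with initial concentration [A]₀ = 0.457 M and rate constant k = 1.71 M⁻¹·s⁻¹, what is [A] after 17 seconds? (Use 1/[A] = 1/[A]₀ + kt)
0.0320 M

1/[A] = 1/[A]₀ + k·t = 1/0.457 + (1.71)·(17) = 2.1882 + 29.0700 = 31.2582
[A] = 1/31.2582 = 0.0320 M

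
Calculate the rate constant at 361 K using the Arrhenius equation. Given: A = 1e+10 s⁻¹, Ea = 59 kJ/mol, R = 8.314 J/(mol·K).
2.90e+01 s⁻¹

k = A·exp(-Ea/(R·T)) = 1e+10·exp(-59000/(8.314·361)) = 1e+10·exp(-19.6578) = 1e+10·2.9022e-09 = 2.90e+01 s⁻¹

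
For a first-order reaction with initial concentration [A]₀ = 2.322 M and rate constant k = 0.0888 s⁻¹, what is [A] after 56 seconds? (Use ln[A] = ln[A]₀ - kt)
0.0161 M

ln[A] = ln[A]₀ - k·t = ln(2.322) - (0.0888)·(56) = 0.8424 - 4.9728 = -4.1304
[A] = e^(-4.1304) = 0.0161 M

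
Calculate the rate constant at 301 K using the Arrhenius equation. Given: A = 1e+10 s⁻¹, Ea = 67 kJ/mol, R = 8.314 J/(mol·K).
2.36e-02 s⁻¹

k = A·exp(-Ea/(R·T)) = 1e+10·exp(-67000/(8.314·301)) = 1e+10·exp(-26.7731) = 1e+10·2.3583e-12 = 2.36e-02 s⁻¹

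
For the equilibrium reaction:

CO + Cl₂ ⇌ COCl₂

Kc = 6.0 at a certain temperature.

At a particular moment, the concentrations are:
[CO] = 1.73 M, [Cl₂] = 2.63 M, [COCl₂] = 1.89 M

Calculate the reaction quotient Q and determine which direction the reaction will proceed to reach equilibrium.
Q = 0.415, Q < K, reaction proceeds forward (toward products)

Q = ([COCl₂]) / ([CO] × [Cl₂])
  = ((1.89)) / ((1.73)·(2.63)) = 1.89/4.5499 = 0.4154
Since Q = 0.4154 < Kc = 6.0, the reaction proceeds forward (toward products) to reach equilibrium.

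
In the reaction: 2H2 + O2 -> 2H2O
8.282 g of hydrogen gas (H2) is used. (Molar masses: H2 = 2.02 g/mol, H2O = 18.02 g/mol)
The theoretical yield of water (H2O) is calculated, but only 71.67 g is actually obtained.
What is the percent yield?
Moles of H2 = 8.282 g ÷ 2.02 g/mol = 4.1 mol
Mole ratio: 2 mol H2O / 2 mol H2
Moles of H2O = 4.1 × (2/2) = 4.1 mol
Theoretical yield = 4.1 mol × 18.02 g/mol = 73.882 g
Actual yield = 71.67 g
Percent yield = (71.67 / 73.882) × 100% = 97.0%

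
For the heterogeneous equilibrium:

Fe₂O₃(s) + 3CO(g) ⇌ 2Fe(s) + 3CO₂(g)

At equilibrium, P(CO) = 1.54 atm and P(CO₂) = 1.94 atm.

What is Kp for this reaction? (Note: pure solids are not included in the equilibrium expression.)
K_p = 1.999

Solids (Fe₂O₃, Fe) are excluded.
Kp = P(CO₂)³/P(CO)³ = (1.94)³/(1.54)³ = 7.301/3.652 = 1.999.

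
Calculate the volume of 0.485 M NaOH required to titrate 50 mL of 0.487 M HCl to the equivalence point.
V_{base} = 50.2 mL

At equivalence: moles acid = moles base.
moles HCl = 0.487 M × 0.05 L = 0.02435 mol
V_NaOH = 0.02435 mol ÷ 0.485 M = 0.05021 L = 50.2 mL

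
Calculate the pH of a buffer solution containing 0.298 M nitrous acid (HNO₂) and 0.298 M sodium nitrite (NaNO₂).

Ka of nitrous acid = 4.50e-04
pH = 3.35

pKa = -log(4.50e-04) = 3.35. pH = pKa + log([A⁻]/[HA]) = 3.35 + log(0.298/0.298)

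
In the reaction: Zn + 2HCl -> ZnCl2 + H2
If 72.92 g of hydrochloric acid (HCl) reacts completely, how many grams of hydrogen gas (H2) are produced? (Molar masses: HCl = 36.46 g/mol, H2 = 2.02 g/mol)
Moles of HCl = 72.92 g ÷ 36.46 g/mol = 2 mol
Mole ratio: 1 mol H2 / 2 mol HCl
Moles of H2 = 2 × (1/2) = 1 mol
Mass of H2 = 1 mol × 2.02 g/mol = 2.02 g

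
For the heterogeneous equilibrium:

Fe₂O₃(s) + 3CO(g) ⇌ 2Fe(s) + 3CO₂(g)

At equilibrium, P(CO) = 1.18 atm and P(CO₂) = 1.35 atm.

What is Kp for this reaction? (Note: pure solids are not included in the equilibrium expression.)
K_p = 1.497

Solids (Fe₂O₃, Fe) are excluded.
Kp = P(CO₂)³/P(CO)³ = (1.35)³/(1.18)³ = 2.46/1.643 = 1.497.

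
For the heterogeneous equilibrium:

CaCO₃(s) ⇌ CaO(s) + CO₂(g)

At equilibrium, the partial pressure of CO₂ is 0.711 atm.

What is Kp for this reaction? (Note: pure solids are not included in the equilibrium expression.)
K_p = 0.711

Solids (CaCO₃, CaO) have activity 1 and are excluded.
Kp = P(CO₂) = 0.711.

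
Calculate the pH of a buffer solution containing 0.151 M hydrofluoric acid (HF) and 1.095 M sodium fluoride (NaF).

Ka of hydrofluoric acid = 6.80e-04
pH = 4.03

pKa = -log(6.80e-04) = 3.17. pH = pKa + log([A⁻]/[HA]) = 3.17 + log(1.095/0.151)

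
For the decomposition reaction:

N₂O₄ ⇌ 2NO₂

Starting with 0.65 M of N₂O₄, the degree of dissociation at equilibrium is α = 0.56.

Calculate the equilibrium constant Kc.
K_c = 1.8531

x = α·[A]₀ = 0.56 × 0.65 = 0.364 M dissociated.
At eq: [N₂O₄] = 0.65 − 0.364 = 0.286 M; [NO₂] = 2x = 0.728 M.
Kc = [NO₂]²/[N₂O₄] = (0.728)²/0.286 = 1.853.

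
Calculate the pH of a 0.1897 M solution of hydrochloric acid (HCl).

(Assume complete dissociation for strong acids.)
pH = 0.72

[H⁺] = 0.1897 M for strong acid. pH = -log[H⁺] = -log(0.1897)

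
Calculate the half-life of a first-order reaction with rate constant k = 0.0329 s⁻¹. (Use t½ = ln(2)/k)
21.07 s

t½ = ln(2)/k = 0.6931/0.0329 = 21.07 s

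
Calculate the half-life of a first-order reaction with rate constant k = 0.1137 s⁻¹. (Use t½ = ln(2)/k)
6.10 s

t½ = ln(2)/k = 0.6931/0.1137 = 6.10 s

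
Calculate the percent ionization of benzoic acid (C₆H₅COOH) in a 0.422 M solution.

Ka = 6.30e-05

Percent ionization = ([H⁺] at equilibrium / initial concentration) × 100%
Percent ionization = 1.21%

Let x = [H⁺]. Ka = x²/(C - x) ⇒ x² + (6.30e-05)x - (6.30e-05)(0.422) = 0. x = 5.1248e-03. Percent = (5.1248e-03/0.422) × 100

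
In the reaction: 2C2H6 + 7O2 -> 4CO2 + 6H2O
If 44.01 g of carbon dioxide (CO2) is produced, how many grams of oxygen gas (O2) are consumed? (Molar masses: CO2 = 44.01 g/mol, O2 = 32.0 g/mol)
Moles of CO2 = 44.01 g ÷ 44.01 g/mol = 1 mol
Mole ratio: 7 mol O2 / 4 mol CO2
Moles of O2 = 1 × (7/4) = 1.75 mol
Mass of O2 = 1.75 mol × 32.0 g/mol = 56 g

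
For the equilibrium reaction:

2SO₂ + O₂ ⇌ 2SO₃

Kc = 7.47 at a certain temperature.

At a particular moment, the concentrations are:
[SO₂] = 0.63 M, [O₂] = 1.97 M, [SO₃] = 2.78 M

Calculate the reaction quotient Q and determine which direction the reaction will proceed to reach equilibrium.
Q = 9.884, Q > K, reaction proceeds reverse (toward reactants)

Q = ([SO₃]^2) / ([SO₂]^2 × [O₂])
  = ((2.78)^2) / ((0.63)^2·(1.97)) = 7.7284/0.78189 = 9.884
Since Q = 9.884 > Kc = 7.47, the reaction proceeds reverse (toward reactants) to reach equilibrium.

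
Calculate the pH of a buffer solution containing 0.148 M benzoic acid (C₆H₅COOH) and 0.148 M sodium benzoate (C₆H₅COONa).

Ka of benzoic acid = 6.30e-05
pH = 4.20

pKa = -log(6.30e-05) = 4.20. pH = pKa + log([A⁻]/[HA]) = 4.20 + log(0.148/0.148)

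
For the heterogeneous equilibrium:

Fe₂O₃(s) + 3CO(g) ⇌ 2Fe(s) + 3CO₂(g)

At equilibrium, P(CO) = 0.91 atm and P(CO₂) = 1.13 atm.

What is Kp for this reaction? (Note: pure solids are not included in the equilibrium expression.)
K_p = 1.915

Solids (Fe₂O₃, Fe) are excluded.
Kp = P(CO₂)³/P(CO)³ = (1.13)³/(0.91)³ = 1.443/0.7536 = 1.915.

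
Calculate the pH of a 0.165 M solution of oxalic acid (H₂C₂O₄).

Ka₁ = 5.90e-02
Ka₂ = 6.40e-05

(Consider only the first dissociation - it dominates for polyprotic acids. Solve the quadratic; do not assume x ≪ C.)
pH = 1.13

x² + Ka₁·x − Ka₁·C = 0 with Ka₁ = 5.90e-02, C = 0.165.
x = (−Ka₁ + √(Ka₁² + 4·Ka₁·C))/2 = 7.3482e-02 M, so pH = 1.13.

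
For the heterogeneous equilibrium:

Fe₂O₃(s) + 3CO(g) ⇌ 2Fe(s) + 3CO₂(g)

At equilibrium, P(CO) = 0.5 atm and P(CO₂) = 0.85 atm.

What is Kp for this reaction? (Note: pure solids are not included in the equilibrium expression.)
K_p = 4.913

Solids (Fe₂O₃, Fe) are excluded.
Kp = P(CO₂)³/P(CO)³ = (0.85)³/(0.5)³ = 0.6141/0.125 = 4.913.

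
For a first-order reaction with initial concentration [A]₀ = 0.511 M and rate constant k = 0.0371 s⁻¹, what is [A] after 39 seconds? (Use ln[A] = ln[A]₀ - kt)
0.1202 M

ln[A] = ln[A]₀ - k·t = ln(0.511) - (0.0371)·(39) = -0.6714 - 1.4469 = -2.1183
[A] = e^(-2.1183) = 0.1202 M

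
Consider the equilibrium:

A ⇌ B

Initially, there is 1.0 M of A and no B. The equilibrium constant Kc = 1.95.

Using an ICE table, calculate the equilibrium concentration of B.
[B] = 0.661 M

ICE: [A] = 1.0 − x, [B] = x.
Kc = x/(1.0 − x) = 1.95 ⇒ x = 1.95·1.0/(1 + 1.95) = 1.95/2.95 = 0.661.
[B] = x = 0.661 M.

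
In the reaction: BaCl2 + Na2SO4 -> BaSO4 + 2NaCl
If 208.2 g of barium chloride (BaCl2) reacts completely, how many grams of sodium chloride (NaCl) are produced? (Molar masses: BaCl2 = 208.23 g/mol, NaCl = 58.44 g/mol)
Moles of BaCl2 = 208.2 g ÷ 208.23 g/mol = 0.999856 mol
Mole ratio: 2 mol NaCl / 1 mol BaCl2
Moles of NaCl = 0.999856 × (2/1) = 1.99971 mol
Mass of NaCl = 1.99971 mol × 58.44 g/mol = 116.9 g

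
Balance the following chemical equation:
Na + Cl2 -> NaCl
Balanced equation:
2Na + Cl2 -> 2NaCl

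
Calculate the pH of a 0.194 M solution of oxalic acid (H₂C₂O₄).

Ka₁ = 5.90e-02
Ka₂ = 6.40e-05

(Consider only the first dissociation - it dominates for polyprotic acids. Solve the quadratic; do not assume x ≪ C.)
pH = 1.09

x² + Ka₁·x − Ka₁·C = 0 with Ka₁ = 5.90e-02, C = 0.194.
x = (−Ka₁ + √(Ka₁² + 4·Ka₁·C))/2 = 8.1479e-02 M, so pH = 1.09.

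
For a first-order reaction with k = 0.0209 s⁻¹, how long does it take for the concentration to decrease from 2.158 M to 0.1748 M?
120.25 s

From ln[A] = ln[A]₀ - k·t: t = ln([A]₀/[A])/k = ln(2.158/0.1748)/0.0209 = ln(12.3455)/0.0209 = 2.5133/0.0209 = 120.25 s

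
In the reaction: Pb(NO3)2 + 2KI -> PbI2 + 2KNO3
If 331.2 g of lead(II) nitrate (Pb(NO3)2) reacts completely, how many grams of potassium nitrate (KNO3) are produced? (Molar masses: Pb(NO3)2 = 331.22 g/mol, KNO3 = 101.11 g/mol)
Moles of Pb(NO3)2 = 331.2 g ÷ 331.22 g/mol = 0.99994 mol
Mole ratio: 2 mol KNO3 / 1 mol Pb(NO3)2
Moles of KNO3 = 0.99994 × (2/1) = 1.99988 mol
Mass of KNO3 = 1.99988 mol × 101.11 g/mol = 202.2 g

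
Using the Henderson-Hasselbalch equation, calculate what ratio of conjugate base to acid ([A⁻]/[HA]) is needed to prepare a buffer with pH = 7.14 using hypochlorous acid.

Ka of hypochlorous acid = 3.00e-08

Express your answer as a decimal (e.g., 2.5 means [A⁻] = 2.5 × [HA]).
[A⁻]/[HA] = 0.414

pKa = −log(3.00e-08) = 7.5229. pH = pKa + log([A⁻]/[HA]). 7.14 = 7.5229 + log(ratio). log(ratio) = 7.14 − 7.5229 = -0.3829. ratio = 10^(-0.3829) = 0.414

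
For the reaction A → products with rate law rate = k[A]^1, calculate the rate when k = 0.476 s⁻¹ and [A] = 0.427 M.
0.2033 M/s

rate = k·[A]^1 = 0.476·(0.427)^1 = 0.476·0.427 = 0.2033 M/s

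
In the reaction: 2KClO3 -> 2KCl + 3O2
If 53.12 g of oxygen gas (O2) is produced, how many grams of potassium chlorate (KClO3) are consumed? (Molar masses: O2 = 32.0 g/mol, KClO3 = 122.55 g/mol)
Moles of O2 = 53.12 g ÷ 32.0 g/mol = 1.66 mol
Mole ratio: 2 mol KClO3 / 3 mol O2
Moles of KClO3 = 1.66 × (2/3) = 1.10667 mol
Mass of KClO3 = 1.10667 mol × 122.55 g/mol = 135.6 g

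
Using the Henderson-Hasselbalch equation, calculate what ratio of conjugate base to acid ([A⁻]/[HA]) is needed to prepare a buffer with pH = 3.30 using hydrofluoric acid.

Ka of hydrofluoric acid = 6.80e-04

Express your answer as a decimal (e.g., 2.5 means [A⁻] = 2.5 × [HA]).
[A⁻]/[HA] = 1.357

pKa = −log(6.80e-04) = 3.1675. pH = pKa + log([A⁻]/[HA]). 3.30 = 3.1675 + log(ratio). log(ratio) = 3.30 − 3.1675 = 0.1325. ratio = 10^(0.1325) = 1.357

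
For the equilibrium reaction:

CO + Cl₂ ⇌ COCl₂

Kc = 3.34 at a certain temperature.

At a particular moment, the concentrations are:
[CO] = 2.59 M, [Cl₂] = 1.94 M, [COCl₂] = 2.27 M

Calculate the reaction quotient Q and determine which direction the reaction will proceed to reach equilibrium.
Q = 0.452, Q < K, reaction proceeds forward (toward products)

Q = ([COCl₂]) / ([CO] × [Cl₂])
  = ((2.27)) / ((2.59)·(1.94)) = 2.27/5.0246 = 0.4518
Since Q = 0.4518 < Kc = 3.34, the reaction proceeds forward (toward products) to reach equilibrium.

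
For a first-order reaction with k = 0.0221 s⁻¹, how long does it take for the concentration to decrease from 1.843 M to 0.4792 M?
60.95 s

From ln[A] = ln[A]₀ - k·t: t = ln([A]₀/[A])/k = ln(1.843/0.4792)/0.0221 = ln(3.8460)/0.0221 = 1.3470/0.0221 = 60.95 s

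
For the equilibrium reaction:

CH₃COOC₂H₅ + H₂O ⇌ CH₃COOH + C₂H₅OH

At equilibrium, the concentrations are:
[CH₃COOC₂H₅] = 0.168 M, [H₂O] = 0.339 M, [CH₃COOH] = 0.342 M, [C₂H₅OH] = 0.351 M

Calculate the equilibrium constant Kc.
K_c = 2.1078

Kc = ([CH₃COOH] × [C₂H₅OH]) / ([CH₃COOC₂H₅] × [H₂O])
   = ((0.342)·(0.351)) / ((0.168)·(0.339))
   = 0.12004 / 0.056952 = 2.1078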